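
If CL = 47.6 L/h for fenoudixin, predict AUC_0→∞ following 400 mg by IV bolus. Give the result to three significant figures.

AUC = 8.40 mg/L·h

AUC_0→∞ = Dose_iv / CL
        = 400 / 47.6 = 8.40336 mg/L·h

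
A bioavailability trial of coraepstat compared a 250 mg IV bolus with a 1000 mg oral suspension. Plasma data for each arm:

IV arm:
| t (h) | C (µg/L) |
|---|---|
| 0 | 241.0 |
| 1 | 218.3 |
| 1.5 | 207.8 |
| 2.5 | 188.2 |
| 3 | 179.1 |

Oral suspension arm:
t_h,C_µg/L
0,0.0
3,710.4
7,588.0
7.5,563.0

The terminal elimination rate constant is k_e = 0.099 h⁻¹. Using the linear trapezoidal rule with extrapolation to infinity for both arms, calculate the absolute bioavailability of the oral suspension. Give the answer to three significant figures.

Trapezoidal AUC_0→3 (IV):
  [0→1]: (241.0+218.3)/2 × 1 = 229.65
  [1→1.5]: (218.3+207.8)/2 × 0.5 = 106.525
  [1.5→2.5]: (207.8+188.2)/2 × 1 = 198.0
  [2.5→3]: (188.2+179.1)/2 × 0.5 = 91.825
  Sum = 626.0 µg/L·h
IV tail: 179.1/0.099 = 1809.091; AUC_iv,0→∞ = 626.0 + 1809.091 = 2435.091 µg/L·h
Trapezoidal AUC_0→7.5 (oral suspension):
  [0→3]: (0.0+710.4)/2 × 3 = 1065.6
  [3→7]: (710.4+588.0)/2 × 4 = 2596.8
  [7→7.5]: (588.0+563.0)/2 × 0.5 = 287.75
  Sum = 3950.15 µg/L·h
oral suspension tail: 563.0/0.099 = 5686.869; AUC_ev,0→∞ = 3950.15 + 5686.869 = 9637.019 µg/L·h
F = (AUC_ev/D_ev)/(AUC_iv/D_iv) = (9637.019/1000)/(2435.091/250) = 9.637019/9.740364 = 0.9894

F = 0.989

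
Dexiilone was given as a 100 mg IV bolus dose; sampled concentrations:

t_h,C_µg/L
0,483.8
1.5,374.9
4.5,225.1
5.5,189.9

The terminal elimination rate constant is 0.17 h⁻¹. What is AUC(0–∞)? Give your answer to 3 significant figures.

AUC = 2870 µg/L·h

Trapezoidal AUC_0→5.5:
  [0→1.5]: (483.8+374.9)/2 × 1.5 = 644.025
  [1.5→4.5]: (374.9+225.1)/2 × 3 = 900.0
  [4.5→5.5]: (225.1+189.9)/2 × 1 = 207.5
  Sum = 1751.525 µg/L·h
Extrapolated tail: C_last / k_e = 189.9 / 0.17 = 1117.059
AUC_0→∞ = 1751.525 + 1117.059 = 2868.584 µg/L·h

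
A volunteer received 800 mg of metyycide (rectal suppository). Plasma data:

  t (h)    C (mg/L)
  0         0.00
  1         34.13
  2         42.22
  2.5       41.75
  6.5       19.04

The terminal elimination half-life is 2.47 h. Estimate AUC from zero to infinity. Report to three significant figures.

Trapezoidal AUC_0→6.5:
  [0→1]: (0.00+34.13)/2 × 1 = 17.065
  [1→2]: (34.13+42.22)/2 × 1 = 38.175
  [2→2.5]: (42.22+41.75)/2 × 0.5 = 20.9925
  [2.5→6.5]: (41.75+19.04)/2 × 4 = 121.58
  Sum = 197.8125 mg/L·h
k_e = ln2 / t½ = 0.693147 / 2.47 = 0.2806 h^-1
Extrapolated tail: C_last / k_e = 19.04 / 0.2806 = 67.855
AUC_0→∞ = 197.8125 + 67.855 = 265.6675 mg/L·h

AUC = 266 mg/L·h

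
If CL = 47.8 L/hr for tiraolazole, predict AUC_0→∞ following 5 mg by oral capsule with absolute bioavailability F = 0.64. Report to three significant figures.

AUC = 0.0669 mg/L·hr

AUC_0→∞ = F × Dose / CL
        = 0.64 × 5 / 47.8 = 0.0669456 mg/L·hr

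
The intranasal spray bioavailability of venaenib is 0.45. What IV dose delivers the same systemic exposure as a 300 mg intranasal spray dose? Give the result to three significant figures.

D_iv = 135 mg

Systemic exposure from an extravascular dose = F × D_ev, so the equivalent IV dose is F × D_ev.
D_iv = F × D_ev = 0.45 × 300 = 135 mg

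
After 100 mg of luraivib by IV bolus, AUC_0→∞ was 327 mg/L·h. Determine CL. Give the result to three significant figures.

CL = Dose_iv / AUC_0→∞
   = 100 / 327 = 0.30581 L/h

CL = 0.306 L/h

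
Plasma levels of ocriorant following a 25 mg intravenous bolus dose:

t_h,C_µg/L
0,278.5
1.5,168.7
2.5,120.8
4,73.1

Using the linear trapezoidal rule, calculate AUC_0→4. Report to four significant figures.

Trapezoidal AUC_0→4:
  [0→1.5]: (278.5+168.7)/2 × 1.5 = 335.4
  [1.5→2.5]: (168.7+120.8)/2 × 1 = 144.75
  [2.5→4]: (120.8+73.1)/2 × 1.5 = 145.425
  Sum = 625.575 µg/L·h

AUC = 625.6 µg/L·h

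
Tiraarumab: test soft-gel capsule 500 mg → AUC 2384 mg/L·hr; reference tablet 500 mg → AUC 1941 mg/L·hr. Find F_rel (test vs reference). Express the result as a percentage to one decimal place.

F_rel = 122.8%

F_rel = (AUC_test/D_test) / (AUC_ref/D_ref)
      = (2384/500) / (1941/500)
      = 4.768 / 3.882 = 1.2282 = 122.82%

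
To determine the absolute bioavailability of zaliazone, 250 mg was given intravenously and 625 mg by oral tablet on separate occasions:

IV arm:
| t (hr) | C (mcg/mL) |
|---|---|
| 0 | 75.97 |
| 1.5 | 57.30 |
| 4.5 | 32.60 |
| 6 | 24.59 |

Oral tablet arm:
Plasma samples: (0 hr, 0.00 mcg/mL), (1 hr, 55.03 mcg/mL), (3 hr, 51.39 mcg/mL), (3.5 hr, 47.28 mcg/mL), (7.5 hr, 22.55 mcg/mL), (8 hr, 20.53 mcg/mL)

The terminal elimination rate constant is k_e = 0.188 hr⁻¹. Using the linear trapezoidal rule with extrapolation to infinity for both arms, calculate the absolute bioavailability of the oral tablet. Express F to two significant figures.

Trapezoidal AUC_0→6 (IV):
  [0→1.5]: (75.97+57.30)/2 × 1.5 = 99.9525
  [1.5→4.5]: (57.30+32.60)/2 × 3 = 134.85
  [4.5→6]: (32.60+24.59)/2 × 1.5 = 42.8925
  Sum = 277.695 mcg/mL·hr
IV tail: 24.59/0.188 = 130.798; AUC_iv,0→∞ = 277.695 + 130.798 = 408.493 mcg/mL·hr
Trapezoidal AUC_0→8 (oral tablet):
  [0→1]: (0.00+55.03)/2 × 1 = 27.515
  [1→3]: (55.03+51.39)/2 × 2 = 106.42
  [3→3.5]: (51.39+47.28)/2 × 0.5 = 24.6675
  [3.5→7.5]: (47.28+22.55)/2 × 4 = 139.66
  [7.5→8]: (22.55+20.53)/2 × 0.5 = 10.77
  Sum = 309.0325 mcg/mL·hr
oral tablet tail: 20.53/0.188 = 109.202; AUC_ev,0→∞ = 309.0325 + 109.202 = 418.2345 mcg/mL·hr
F = (AUC_ev/D_ev)/(AUC_iv/D_iv) = (418.2345/625)/(408.493/250) = 0.6691752/1.633972 = 0.4095

F = 0.41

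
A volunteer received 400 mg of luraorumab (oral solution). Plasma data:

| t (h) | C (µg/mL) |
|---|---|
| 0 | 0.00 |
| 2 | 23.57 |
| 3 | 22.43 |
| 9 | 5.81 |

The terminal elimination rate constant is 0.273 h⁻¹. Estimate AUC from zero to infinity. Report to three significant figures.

Trapezoidal AUC_0→9:
  [0→2]: (0.00+23.57)/2 × 2 = 23.57
  [2→3]: (23.57+22.43)/2 × 1 = 23.0
  [3→9]: (22.43+5.81)/2 × 6 = 84.72
  Sum = 131.29 µg/mL·h
Extrapolated tail: C_last / k_e = 5.81 / 0.273 = 21.282
AUC_0→∞ = 131.29 + 21.282 = 152.572 µg/mL·h

AUC = 153 µg/mL·h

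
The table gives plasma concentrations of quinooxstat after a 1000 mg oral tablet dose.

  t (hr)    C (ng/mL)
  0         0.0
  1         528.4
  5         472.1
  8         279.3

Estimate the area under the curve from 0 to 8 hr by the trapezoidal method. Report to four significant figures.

Trapezoidal AUC_0→8:
  [0→1]: (0.0+528.4)/2 × 1 = 264.2
  [1→5]: (528.4+472.1)/2 × 4 = 2001.0
  [5→8]: (472.1+279.3)/2 × 3 = 1127.1
  Sum = 3392.3 ng/mL·hr

AUC = 3392 ng/mL·hr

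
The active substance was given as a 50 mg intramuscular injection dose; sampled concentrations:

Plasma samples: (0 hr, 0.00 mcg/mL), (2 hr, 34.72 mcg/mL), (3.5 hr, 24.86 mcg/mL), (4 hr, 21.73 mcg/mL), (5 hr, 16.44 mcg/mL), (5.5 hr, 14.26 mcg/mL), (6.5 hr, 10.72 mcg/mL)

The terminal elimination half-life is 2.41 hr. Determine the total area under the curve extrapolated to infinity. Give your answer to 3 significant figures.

AUC = 168 mcg/mL·hr

Trapezoidal AUC_0→6.5:
  [0→2]: (0.00+34.72)/2 × 2 = 34.72
  [2→3.5]: (34.72+24.86)/2 × 1.5 = 44.685
  [3.5→4]: (24.86+21.73)/2 × 0.5 = 11.6475
  [4→5]: (21.73+16.44)/2 × 1 = 19.085
  [5→5.5]: (16.44+14.26)/2 × 0.5 = 7.675
  [5.5→6.5]: (14.26+10.72)/2 × 1 = 12.49
  Sum = 130.3025 mcg/mL·hr
k_e = ln2 / t½ = 0.693147 / 2.41 = 0.2876 hr^-1
Extrapolated tail: C_last / k_e = 10.72 / 0.2876 = 37.274
AUC_0→∞ = 130.3025 + 37.274 = 167.5765 mcg/mL·hr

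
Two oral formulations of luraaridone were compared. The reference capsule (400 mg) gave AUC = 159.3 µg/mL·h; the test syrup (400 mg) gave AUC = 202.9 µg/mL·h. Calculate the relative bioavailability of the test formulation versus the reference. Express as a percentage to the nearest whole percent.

F_rel = 127%

F_rel = (AUC_test/D_test) / (AUC_ref/D_ref)
      = (202.9/400) / (159.3/400)
      = 0.50725 / 0.39825 = 1.2737 = 127.37%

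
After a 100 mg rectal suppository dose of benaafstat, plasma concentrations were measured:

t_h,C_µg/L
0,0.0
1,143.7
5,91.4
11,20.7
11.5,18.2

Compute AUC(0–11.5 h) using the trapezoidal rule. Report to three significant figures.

AUC = 888 µg/L·h

Trapezoidal AUC_0→11.5:
  [0→1]: (0.0+143.7)/2 × 1 = 71.85
  [1→5]: (143.7+91.4)/2 × 4 = 470.2
  [5→11]: (91.4+20.7)/2 × 6 = 336.3
  [11→11.5]: (20.7+18.2)/2 × 0.5 = 9.725
  Sum = 888.075 µg/L·h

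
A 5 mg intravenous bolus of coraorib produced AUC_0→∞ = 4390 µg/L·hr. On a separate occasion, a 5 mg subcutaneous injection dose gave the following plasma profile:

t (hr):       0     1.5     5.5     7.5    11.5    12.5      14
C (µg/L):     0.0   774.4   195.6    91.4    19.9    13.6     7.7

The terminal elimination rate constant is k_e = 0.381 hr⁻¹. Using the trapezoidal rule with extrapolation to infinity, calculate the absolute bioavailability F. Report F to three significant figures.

Trapezoidal AUC_0→14 (subcutaneous injection):
  [0→1.5]: (0.0+774.4)/2 × 1.5 = 580.8
  [1.5→5.5]: (774.4+195.6)/2 × 4 = 1940.0
  [5.5→7.5]: (195.6+91.4)/2 × 2 = 287.0
  [7.5→11.5]: (91.4+19.9)/2 × 4 = 222.6
  [11.5→12.5]: (19.9+13.6)/2 × 1 = 16.75
  [12.5→14]: (13.6+7.7)/2 × 1.5 = 15.975
  Sum = 3063.125 µg/L·hr
Tail: C_last/k_e = 7.7/0.381 = 20.210
AUC_0→∞ (subcutaneous injection) = 3063.125 + 20.210 = 3083.335 µg/L·hr
F = (AUC_ev/D_ev)/(AUC_iv/D_iv) = (3083.335/5)/(4390/5) = 616.667/878 = 0.7024

F = 0.702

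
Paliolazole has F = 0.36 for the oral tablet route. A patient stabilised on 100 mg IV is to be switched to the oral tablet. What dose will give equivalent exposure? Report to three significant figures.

For equal systemic exposure: F × D_ev = D_iv
D_ev = D_iv / F = 100 / 0.36 = 277.778 mg

D_oral = 278 mg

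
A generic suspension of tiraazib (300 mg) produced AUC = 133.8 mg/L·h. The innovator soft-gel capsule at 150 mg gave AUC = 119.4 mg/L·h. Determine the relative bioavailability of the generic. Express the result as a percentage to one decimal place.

F_rel = 56.0%

F_rel = (AUC_test/D_test) / (AUC_ref/D_ref)
      = (133.8/300) / (119.4/150)
      = 0.446 / 0.796 = 0.5603 = 56.03%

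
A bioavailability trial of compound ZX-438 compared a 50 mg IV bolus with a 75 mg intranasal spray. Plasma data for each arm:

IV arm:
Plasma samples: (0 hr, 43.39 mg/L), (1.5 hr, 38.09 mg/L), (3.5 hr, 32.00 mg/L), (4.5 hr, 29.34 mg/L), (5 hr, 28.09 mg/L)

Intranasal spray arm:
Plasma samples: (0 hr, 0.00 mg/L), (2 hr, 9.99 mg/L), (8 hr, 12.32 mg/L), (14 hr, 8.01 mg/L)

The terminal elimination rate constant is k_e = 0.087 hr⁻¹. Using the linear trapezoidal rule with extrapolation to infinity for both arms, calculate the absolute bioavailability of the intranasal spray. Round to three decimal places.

Trapezoidal AUC_0→5 (IV):
  [0→1.5]: (43.39+38.09)/2 × 1.5 = 61.11
  [1.5→3.5]: (38.09+32.00)/2 × 2 = 70.09
  [3.5→4.5]: (32.00+29.34)/2 × 1 = 30.67
  [4.5→5]: (29.34+28.09)/2 × 0.5 = 14.3575
  Sum = 176.2275 mg/L·hr
IV tail: 28.09/0.087 = 322.874; AUC_iv,0→∞ = 176.2275 + 322.874 = 499.1015 mg/L·hr
Trapezoidal AUC_0→14 (intranasal spray):
  [0→2]: (0.00+9.99)/2 × 2 = 9.99
  [2→8]: (9.99+12.32)/2 × 6 = 66.93
  [8→14]: (12.32+8.01)/2 × 6 = 60.99
  Sum = 137.91 mg/L·hr
intranasal spray tail: 8.01/0.087 = 92.069; AUC_ev,0→∞ = 137.91 + 92.069 = 229.979 mg/L·hr
F = (AUC_ev/D_ev)/(AUC_iv/D_iv) = (229.979/75)/(499.1015/50) = 3.06639/9.98203 = 0.3072

F = 0.307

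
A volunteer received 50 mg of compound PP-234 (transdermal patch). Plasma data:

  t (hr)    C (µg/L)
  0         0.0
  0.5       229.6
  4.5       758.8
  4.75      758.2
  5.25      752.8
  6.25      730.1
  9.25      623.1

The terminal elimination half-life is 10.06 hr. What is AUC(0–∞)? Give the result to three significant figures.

AUC = 14400 µg/L·hr

Trapezoidal AUC_0→9.25:
  [0→0.5]: (0.0+229.6)/2 × 0.5 = 57.4
  [0.5→4.5]: (229.6+758.8)/2 × 4 = 1976.8
  [4.5→4.75]: (758.8+758.2)/2 × 0.25 = 189.625
  [4.75→5.25]: (758.2+752.8)/2 × 0.5 = 377.75
  [5.25→6.25]: (752.8+730.1)/2 × 1 = 741.45
  [6.25→9.25]: (730.1+623.1)/2 × 3 = 2029.8
  Sum = 5372.825 µg/L·hr
k_e = ln2 / t½ = 0.693147 / 10.06 = 0.0689 hr^-1
Extrapolated tail: C_last / k_e = 623.1 / 0.0689 = 9043.541
AUC_0→∞ = 5372.825 + 9043.541 = 14416.366 µg/L·hr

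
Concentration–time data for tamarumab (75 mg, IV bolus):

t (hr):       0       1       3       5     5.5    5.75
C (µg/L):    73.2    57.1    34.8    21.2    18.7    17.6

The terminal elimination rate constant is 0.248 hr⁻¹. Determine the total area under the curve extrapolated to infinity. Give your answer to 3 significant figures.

Trapezoidal AUC_0→5.75:
  [0→1]: (73.2+57.1)/2 × 1 = 65.15
  [1→3]: (57.1+34.8)/2 × 2 = 91.9
  [3→5]: (34.8+21.2)/2 × 2 = 56.0
  [5→5.5]: (21.2+18.7)/2 × 0.5 = 9.975
  [5.5→5.75]: (18.7+17.6)/2 × 0.25 = 4.5375
  Sum = 227.5625 µg/L·hr
Extrapolated tail: C_last / k_e = 17.6 / 0.248 = 70.968
AUC_0→∞ = 227.5625 + 70.968 = 298.5305 µg/L·hr

AUC = 299 µg/L·hr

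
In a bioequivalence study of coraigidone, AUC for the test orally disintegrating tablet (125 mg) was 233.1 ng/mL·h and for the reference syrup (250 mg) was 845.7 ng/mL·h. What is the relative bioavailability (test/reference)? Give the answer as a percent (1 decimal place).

F_rel = (AUC_test/D_test) / (AUC_ref/D_ref)
      = (233.1/125) / (845.7/250)
      = 1.8648 / 3.3828 = 0.5513 = 55.13%

F_rel = 55.1%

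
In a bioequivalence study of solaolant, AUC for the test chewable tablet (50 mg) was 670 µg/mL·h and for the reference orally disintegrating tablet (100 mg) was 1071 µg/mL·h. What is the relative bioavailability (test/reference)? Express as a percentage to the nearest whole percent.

F_rel = 125%

F_rel = (AUC_test/D_test) / (AUC_ref/D_ref)
      = (670/50) / (1071/100)
      = 13.4 / 10.71 = 1.2512 = 125.12%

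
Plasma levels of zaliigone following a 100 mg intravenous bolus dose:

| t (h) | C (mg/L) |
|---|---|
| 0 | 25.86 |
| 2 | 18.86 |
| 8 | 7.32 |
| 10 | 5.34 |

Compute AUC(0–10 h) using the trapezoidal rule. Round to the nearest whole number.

AUC = 136 mg/L·h

Trapezoidal AUC_0→10:
  [0→2]: (25.86+18.86)/2 × 2 = 44.72
  [2→8]: (18.86+7.32)/2 × 6 = 78.54
  [8→10]: (7.32+5.34)/2 × 2 = 12.66
  Sum = 135.92 mg/L·h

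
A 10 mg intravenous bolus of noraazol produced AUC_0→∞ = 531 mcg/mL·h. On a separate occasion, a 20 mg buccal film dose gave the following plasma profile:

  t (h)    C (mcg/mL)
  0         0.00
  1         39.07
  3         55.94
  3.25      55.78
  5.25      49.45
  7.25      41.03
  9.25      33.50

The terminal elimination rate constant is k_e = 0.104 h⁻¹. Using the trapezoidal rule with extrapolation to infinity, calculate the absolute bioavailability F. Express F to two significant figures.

Trapezoidal AUC_0→9.25 (buccal film):
  [0→1]: (0.00+39.07)/2 × 1 = 19.535
  [1→3]: (39.07+55.94)/2 × 2 = 95.01
  [3→3.25]: (55.94+55.78)/2 × 0.25 = 13.965
  [3.25→5.25]: (55.78+49.45)/2 × 2 = 105.23
  [5.25→7.25]: (49.45+41.03)/2 × 2 = 90.48
  [7.25→9.25]: (41.03+33.50)/2 × 2 = 74.53
  Sum = 398.75 mcg/mL·h
Tail: C_last/k_e = 33.50/0.104 = 322.115
AUC_0→∞ (buccal film) = 398.75 + 322.115 = 720.865 mcg/mL·h
F = (AUC_ev/D_ev)/(AUC_iv/D_iv) = (720.865/20)/(531/10) = 36.04325/53.1 = 0.6788

F = 0.68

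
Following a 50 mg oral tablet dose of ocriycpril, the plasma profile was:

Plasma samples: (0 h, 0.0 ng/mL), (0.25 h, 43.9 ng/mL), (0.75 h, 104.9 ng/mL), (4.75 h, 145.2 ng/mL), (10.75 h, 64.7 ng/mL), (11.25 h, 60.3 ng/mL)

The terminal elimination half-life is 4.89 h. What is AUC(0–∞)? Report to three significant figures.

Trapezoidal AUC_0→11.25:
  [0→0.25]: (0.0+43.9)/2 × 0.25 = 5.4875
  [0.25→0.75]: (43.9+104.9)/2 × 0.5 = 37.2
  [0.75→4.75]: (104.9+145.2)/2 × 4 = 500.2
  [4.75→10.75]: (145.2+64.7)/2 × 6 = 629.7
  [10.75→11.25]: (64.7+60.3)/2 × 0.5 = 31.25
  Sum = 1203.8375 ng/mL·h
k_e = ln2 / t½ = 0.693147 / 4.89 = 0.1417 h^-1
Extrapolated tail: C_last / k_e = 60.3 / 0.1417 = 425.547
AUC_0→∞ = 1203.8375 + 425.547 = 1629.3845 ng/mL·h

AUC = 1630 ng/mL·h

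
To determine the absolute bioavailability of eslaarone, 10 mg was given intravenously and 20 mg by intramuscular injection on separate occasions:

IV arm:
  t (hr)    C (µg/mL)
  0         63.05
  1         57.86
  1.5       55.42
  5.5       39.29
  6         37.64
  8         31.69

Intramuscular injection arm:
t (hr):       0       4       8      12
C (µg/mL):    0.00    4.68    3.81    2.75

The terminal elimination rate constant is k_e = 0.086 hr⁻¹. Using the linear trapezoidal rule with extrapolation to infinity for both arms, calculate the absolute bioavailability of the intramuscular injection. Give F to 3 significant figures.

F = 0.0486

Trapezoidal AUC_0→8 (IV):
  [0→1]: (63.05+57.86)/2 × 1 = 60.455
  [1→1.5]: (57.86+55.42)/2 × 0.5 = 28.32
  [1.5→5.5]: (55.42+39.29)/2 × 4 = 189.42
  [5.5→6]: (39.29+37.64)/2 × 0.5 = 19.2325
  [6→8]: (37.64+31.69)/2 × 2 = 69.33
  Sum = 366.7575 µg/mL·hr
IV tail: 31.69/0.086 = 368.488; AUC_iv,0→∞ = 366.7575 + 368.488 = 735.2455 µg/mL·hr
Trapezoidal AUC_0→12 (intramuscular injection):
  [0→4]: (0.00+4.68)/2 × 4 = 9.36
  [4→8]: (4.68+3.81)/2 × 4 = 16.98
  [8→12]: (3.81+2.75)/2 × 4 = 13.12
  Sum = 39.46 µg/mL·hr
intramuscular injection tail: 2.75/0.086 = 31.977; AUC_ev,0→∞ = 39.46 + 31.977 = 71.437 µg/mL·hr
F = (AUC_ev/D_ev)/(AUC_iv/D_iv) = (71.437/20)/(735.2455/10) = 3.57185/73.52455 = 0.0486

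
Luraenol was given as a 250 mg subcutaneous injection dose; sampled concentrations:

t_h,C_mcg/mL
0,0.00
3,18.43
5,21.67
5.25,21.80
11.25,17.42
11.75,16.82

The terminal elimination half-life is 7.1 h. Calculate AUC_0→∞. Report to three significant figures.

Trapezoidal AUC_0→11.75:
  [0→3]: (0.00+18.43)/2 × 3 = 27.645
  [3→5]: (18.43+21.67)/2 × 2 = 40.1
  [5→5.25]: (21.67+21.80)/2 × 0.25 = 5.43375
  [5.25→11.25]: (21.80+17.42)/2 × 6 = 117.66
  [11.25→11.75]: (17.42+16.82)/2 × 0.5 = 8.56
  Sum = 199.39875 mcg/mL·h
k_e = ln2 / t½ = 0.693147 / 7.1 = 0.0976 h^-1
Extrapolated tail: C_last / k_e = 16.82 / 0.0976 = 172.336
AUC_0→∞ = 199.39875 + 172.336 = 371.73475 mcg/mL·h

AUC = 372 mcg/mL·h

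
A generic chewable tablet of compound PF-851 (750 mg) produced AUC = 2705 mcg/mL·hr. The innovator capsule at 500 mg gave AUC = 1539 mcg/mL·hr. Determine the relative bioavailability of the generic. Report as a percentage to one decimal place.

F_rel = (AUC_test/D_test) / (AUC_ref/D_ref)
      = (2705/750) / (1539/500)
      = 3.60667 / 3.078 = 1.1718 = 117.18%

F_rel = 117.2%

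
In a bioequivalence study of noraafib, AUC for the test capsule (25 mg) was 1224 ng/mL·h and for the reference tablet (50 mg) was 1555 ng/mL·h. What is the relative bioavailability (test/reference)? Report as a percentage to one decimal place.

F_rel = (AUC_test/D_test) / (AUC_ref/D_ref)
      = (1224/25) / (1555/50)
      = 48.96 / 31.1 = 1.5743 = 157.43%

F_rel = 157.4%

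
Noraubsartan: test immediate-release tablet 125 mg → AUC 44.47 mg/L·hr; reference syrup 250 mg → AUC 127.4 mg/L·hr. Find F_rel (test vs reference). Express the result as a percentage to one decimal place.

F_rel = 69.8%

F_rel = (AUC_test/D_test) / (AUC_ref/D_ref)
      = (44.47/125) / (127.4/250)
      = 0.35576 / 0.5096 = 0.6981 = 69.81%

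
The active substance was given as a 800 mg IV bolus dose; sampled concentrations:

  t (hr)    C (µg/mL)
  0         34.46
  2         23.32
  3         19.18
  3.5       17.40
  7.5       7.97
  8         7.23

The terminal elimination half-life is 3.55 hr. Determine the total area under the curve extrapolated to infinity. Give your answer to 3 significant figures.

AUC = 180 µg/mL·hr

Trapezoidal AUC_0→8:
  [0→2]: (34.46+23.32)/2 × 2 = 57.78
  [2→3]: (23.32+19.18)/2 × 1 = 21.25
  [3→3.5]: (19.18+17.40)/2 × 0.5 = 9.145
  [3.5→7.5]: (17.40+7.97)/2 × 4 = 50.74
  [7.5→8]: (7.97+7.23)/2 × 0.5 = 3.8
  Sum = 142.715 µg/mL·hr
k_e = ln2 / t½ = 0.693147 / 3.55 = 0.1953 hr^-1
Extrapolated tail: C_last / k_e = 7.23 / 0.1953 = 37.020
AUC_0→∞ = 142.715 + 37.020 = 179.735 µg/mL·hr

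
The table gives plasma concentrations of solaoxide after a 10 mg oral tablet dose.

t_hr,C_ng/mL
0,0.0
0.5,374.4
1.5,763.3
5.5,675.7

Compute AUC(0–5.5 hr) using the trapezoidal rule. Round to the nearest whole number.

AUC = 3540 ng/mL·hr

Trapezoidal AUC_0→5.5:
  [0→0.5]: (0.0+374.4)/2 × 0.5 = 93.6
  [0.5→1.5]: (374.4+763.3)/2 × 1 = 568.85
  [1.5→5.5]: (763.3+675.7)/2 × 4 = 2878.0
  Sum = 3540.45 ng/mL·hr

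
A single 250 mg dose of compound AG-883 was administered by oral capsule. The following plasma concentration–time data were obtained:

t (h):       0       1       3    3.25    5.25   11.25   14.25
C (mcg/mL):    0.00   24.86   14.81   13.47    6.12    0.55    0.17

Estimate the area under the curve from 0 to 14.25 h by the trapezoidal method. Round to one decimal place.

Trapezoidal AUC_0→14.25:
  [0→1]: (0.00+24.86)/2 × 1 = 12.43
  [1→3]: (24.86+14.81)/2 × 2 = 39.67
  [3→3.25]: (14.81+13.47)/2 × 0.25 = 3.535
  [3.25→5.25]: (13.47+6.12)/2 × 2 = 19.59
  [5.25→11.25]: (6.12+0.55)/2 × 6 = 20.01
  [11.25→14.25]: (0.55+0.17)/2 × 3 = 1.08
  Sum = 96.315 mcg/mL·h

AUC = 96.3 mcg/mL·h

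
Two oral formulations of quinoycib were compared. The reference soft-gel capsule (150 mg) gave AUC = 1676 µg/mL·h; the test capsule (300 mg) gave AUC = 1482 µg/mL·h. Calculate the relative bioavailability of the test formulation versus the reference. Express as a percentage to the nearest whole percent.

F_rel = (AUC_test/D_test) / (AUC_ref/D_ref)
      = (1482/300) / (1676/150)
      = 4.94 / 11.1733 = 0.4421 = 44.21%

F_rel = 44%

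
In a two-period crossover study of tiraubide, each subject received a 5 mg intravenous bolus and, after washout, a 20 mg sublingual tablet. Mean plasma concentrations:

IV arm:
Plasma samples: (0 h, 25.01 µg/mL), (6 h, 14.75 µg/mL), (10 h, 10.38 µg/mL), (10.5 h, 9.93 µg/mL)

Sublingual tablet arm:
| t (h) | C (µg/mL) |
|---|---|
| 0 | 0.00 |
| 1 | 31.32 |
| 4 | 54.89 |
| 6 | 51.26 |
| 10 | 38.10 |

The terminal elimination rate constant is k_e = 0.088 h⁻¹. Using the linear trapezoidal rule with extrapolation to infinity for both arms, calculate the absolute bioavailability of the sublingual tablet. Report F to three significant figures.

F = 0.750

Trapezoidal AUC_0→10.5 (IV):
  [0→6]: (25.01+14.75)/2 × 6 = 119.28
  [6→10]: (14.75+10.38)/2 × 4 = 50.26
  [10→10.5]: (10.38+9.93)/2 × 0.5 = 5.0775
  Sum = 174.6175 µg/mL·h
IV tail: 9.93/0.088 = 112.841; AUC_iv,0→∞ = 174.6175 + 112.841 = 287.4585 µg/mL·h
Trapezoidal AUC_0→10 (sublingual tablet):
  [0→1]: (0.00+31.32)/2 × 1 = 15.66
  [1→4]: (31.32+54.89)/2 × 3 = 129.315
  [4→6]: (54.89+51.26)/2 × 2 = 106.15
  [6→10]: (51.26+38.10)/2 × 4 = 178.72
  Sum = 429.845 µg/mL·h
sublingual tablet tail: 38.10/0.088 = 432.955; AUC_ev,0→∞ = 429.845 + 432.955 = 862.8 µg/mL·h
F = (AUC_ev/D_ev)/(AUC_iv/D_iv) = (862.8/20)/(287.4585/5) = 43.14/57.4917 = 0.7504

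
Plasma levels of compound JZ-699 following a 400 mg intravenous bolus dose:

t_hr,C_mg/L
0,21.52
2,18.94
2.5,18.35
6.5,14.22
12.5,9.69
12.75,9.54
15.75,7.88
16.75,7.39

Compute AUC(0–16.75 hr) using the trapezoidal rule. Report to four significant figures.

AUC = 222.8 mg/L·hr

Trapezoidal AUC_0→16.75:
  [0→2]: (21.52+18.94)/2 × 2 = 40.46
  [2→2.5]: (18.94+18.35)/2 × 0.5 = 9.3225
  [2.5→6.5]: (18.35+14.22)/2 × 4 = 65.14
  [6.5→12.5]: (14.22+9.69)/2 × 6 = 71.73
  [12.5→12.75]: (9.69+9.54)/2 × 0.25 = 2.40375
  [12.75→15.75]: (9.54+7.88)/2 × 3 = 26.13
  [15.75→16.75]: (7.88+7.39)/2 × 1 = 7.635
  Sum = 222.82125 mg/L·hr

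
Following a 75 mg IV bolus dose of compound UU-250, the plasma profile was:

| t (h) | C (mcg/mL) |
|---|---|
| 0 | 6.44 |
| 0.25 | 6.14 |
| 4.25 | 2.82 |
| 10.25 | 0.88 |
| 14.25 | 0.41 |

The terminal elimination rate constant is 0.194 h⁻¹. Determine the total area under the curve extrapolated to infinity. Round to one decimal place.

Trapezoidal AUC_0→14.25:
  [0→0.25]: (6.44+6.14)/2 × 0.25 = 1.5725
  [0.25→4.25]: (6.14+2.82)/2 × 4 = 17.92
  [4.25→10.25]: (2.82+0.88)/2 × 6 = 11.1
  [10.25→14.25]: (0.88+0.41)/2 × 4 = 2.58
  Sum = 33.1725 mcg/mL·h
Extrapolated tail: C_last / k_e = 0.41 / 0.194 = 2.113
AUC_0→∞ = 33.1725 + 2.113 = 35.2855 mcg/mL·h

AUC = 35.3 mcg/mL·h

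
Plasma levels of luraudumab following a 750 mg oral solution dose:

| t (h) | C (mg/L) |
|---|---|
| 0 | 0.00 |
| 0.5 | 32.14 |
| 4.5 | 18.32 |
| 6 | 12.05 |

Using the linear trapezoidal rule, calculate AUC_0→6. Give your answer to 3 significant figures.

Trapezoidal AUC_0→6:
  [0→0.5]: (0.00+32.14)/2 × 0.5 = 8.035
  [0.5→4.5]: (32.14+18.32)/2 × 4 = 100.92
  [4.5→6]: (18.32+12.05)/2 × 1.5 = 22.7775
  Sum = 131.7325 mg/L·h

AUC = 132 mg/L·h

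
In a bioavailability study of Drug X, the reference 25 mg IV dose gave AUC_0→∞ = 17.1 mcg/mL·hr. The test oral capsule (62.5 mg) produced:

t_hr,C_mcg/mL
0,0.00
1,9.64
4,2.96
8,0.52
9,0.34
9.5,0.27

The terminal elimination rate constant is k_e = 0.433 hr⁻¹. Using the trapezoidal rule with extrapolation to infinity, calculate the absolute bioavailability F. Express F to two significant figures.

Trapezoidal AUC_0→9.5 (oral capsule):
  [0→1]: (0.00+9.64)/2 × 1 = 4.82
  [1→4]: (9.64+2.96)/2 × 3 = 18.9
  [4→8]: (2.96+0.52)/2 × 4 = 6.96
  [8→9]: (0.52+0.34)/2 × 1 = 0.43
  [9→9.5]: (0.34+0.27)/2 × 0.5 = 0.1525
  Sum = 31.2625 mcg/mL·hr
Tail: C_last/k_e = 0.27/0.433 = 0.624
AUC_0→∞ (oral capsule) = 31.2625 + 0.624 = 31.8865 mcg/mL·hr
F = (AUC_ev/D_ev)/(AUC_iv/D_iv) = (31.8865/62.5)/(17.1/25) = 0.510184/0.684 = 0.7459

F = 0.75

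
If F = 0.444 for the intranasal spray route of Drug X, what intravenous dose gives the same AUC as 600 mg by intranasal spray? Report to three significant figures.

Systemic exposure from an extravascular dose = F × D_ev, so the equivalent IV dose is F × D_ev.
D_iv = F × D_ev = 0.444 × 600 = 266.4 mg

D_iv = 266 mg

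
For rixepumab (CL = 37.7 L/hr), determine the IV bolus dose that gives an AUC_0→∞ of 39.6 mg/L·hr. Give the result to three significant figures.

Dose = 1490 mg

Dose_iv = CL × AUC_0→∞
     = 37.7 × 39.6 = 1492.92 mg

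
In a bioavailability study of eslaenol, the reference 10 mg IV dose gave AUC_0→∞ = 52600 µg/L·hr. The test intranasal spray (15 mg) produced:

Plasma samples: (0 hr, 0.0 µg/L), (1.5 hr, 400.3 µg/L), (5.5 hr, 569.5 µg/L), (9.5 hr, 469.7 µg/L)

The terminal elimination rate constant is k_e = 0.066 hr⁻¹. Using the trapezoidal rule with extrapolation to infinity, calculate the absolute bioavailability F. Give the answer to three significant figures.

Trapezoidal AUC_0→9.5 (intranasal spray):
  [0→1.5]: (0.0+400.3)/2 × 1.5 = 300.225
  [1.5→5.5]: (400.3+569.5)/2 × 4 = 1939.6
  [5.5→9.5]: (569.5+469.7)/2 × 4 = 2078.4
  Sum = 4318.225 µg/L·hr
Tail: C_last/k_e = 469.7/0.066 = 7116.667
AUC_0→∞ (intranasal spray) = 4318.225 + 7116.667 = 11434.892 µg/L·hr
F = (AUC_ev/D_ev)/(AUC_iv/D_iv) = (11434.892/15)/(52600/10) = 762.326/5260 = 0.1449

F = 0.145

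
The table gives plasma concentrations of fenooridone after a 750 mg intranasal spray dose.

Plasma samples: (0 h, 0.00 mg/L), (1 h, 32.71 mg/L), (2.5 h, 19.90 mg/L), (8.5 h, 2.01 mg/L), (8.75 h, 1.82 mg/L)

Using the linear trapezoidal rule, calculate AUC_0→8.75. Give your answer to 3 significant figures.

AUC = 122 mg/L·h

Trapezoidal AUC_0→8.75:
  [0→1]: (0.00+32.71)/2 × 1 = 16.355
  [1→2.5]: (32.71+19.90)/2 × 1.5 = 39.4575
  [2.5→8.5]: (19.90+2.01)/2 × 6 = 65.73
  [8.5→8.75]: (2.01+1.82)/2 × 0.25 = 0.47875
  Sum = 122.02125 mg/L·h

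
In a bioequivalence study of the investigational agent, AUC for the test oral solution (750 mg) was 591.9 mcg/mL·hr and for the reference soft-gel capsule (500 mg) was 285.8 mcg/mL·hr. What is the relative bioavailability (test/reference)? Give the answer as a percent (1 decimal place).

F_rel = (AUC_test/D_test) / (AUC_ref/D_ref)
      = (591.9/750) / (285.8/500)
      = 0.7892 / 0.5716 = 1.3807 = 138.07%

F_rel = 138.1%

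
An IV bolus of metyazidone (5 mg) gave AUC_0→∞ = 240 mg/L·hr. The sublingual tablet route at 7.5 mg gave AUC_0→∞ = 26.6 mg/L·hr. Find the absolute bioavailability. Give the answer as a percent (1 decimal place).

F = 7.4%

F = (AUC_ev / D_ev) / (AUC_iv / D_iv)
  = (26.6/7.5) / (240/5)
  = 3.54667 / 48 = 0.0739
  = 7.39%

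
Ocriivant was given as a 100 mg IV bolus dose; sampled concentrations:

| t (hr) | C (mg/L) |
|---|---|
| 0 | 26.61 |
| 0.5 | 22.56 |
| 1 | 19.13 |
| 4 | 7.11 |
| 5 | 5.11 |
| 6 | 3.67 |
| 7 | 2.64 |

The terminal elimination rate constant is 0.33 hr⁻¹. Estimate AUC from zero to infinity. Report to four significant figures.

Trapezoidal AUC_0→7:
  [0→0.5]: (26.61+22.56)/2 × 0.5 = 12.2925
  [0.5→1]: (22.56+19.13)/2 × 0.5 = 10.4225
  [1→4]: (19.13+7.11)/2 × 3 = 39.36
  [4→5]: (7.11+5.11)/2 × 1 = 6.11
  [5→6]: (5.11+3.67)/2 × 1 = 4.39
  [6→7]: (3.67+2.64)/2 × 1 = 3.155
  Sum = 75.73 mg/L·hr
Extrapolated tail: C_last / k_e = 2.64 / 0.33 = 8.000
AUC_0→∞ = 75.73 + 8.000 = 83.73 mg/L·hr

AUC = 83.73 mg/L·hr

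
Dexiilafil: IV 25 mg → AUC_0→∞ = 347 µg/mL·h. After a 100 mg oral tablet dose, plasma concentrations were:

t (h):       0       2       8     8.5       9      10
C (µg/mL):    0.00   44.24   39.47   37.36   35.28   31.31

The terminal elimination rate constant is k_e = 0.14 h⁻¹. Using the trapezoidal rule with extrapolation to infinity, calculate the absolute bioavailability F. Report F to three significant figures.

Trapezoidal AUC_0→10 (oral tablet):
  [0→2]: (0.00+44.24)/2 × 2 = 44.24
  [2→8]: (44.24+39.47)/2 × 6 = 251.13
  [8→8.5]: (39.47+37.36)/2 × 0.5 = 19.2075
  [8.5→9]: (37.36+35.28)/2 × 0.5 = 18.16
  [9→10]: (35.28+31.31)/2 × 1 = 33.295
  Sum = 366.0325 µg/mL·h
Tail: C_last/k_e = 31.31/0.14 = 223.643
AUC_0→∞ (oral tablet) = 366.0325 + 223.643 = 589.6755 µg/mL·h
F = (AUC_ev/D_ev)/(AUC_iv/D_iv) = (589.6755/100)/(347/25) = 5.896755/13.88 = 0.4248

F = 0.425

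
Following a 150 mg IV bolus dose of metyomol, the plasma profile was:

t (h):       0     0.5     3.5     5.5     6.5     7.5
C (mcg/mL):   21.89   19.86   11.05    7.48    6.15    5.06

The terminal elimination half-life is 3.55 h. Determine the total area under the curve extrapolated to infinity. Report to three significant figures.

AUC = 114 mcg/mL·h

Trapezoidal AUC_0→7.5:
  [0→0.5]: (21.89+19.86)/2 × 0.5 = 10.4375
  [0.5→3.5]: (19.86+11.05)/2 × 3 = 46.365
  [3.5→5.5]: (11.05+7.48)/2 × 2 = 18.53
  [5.5→6.5]: (7.48+6.15)/2 × 1 = 6.815
  [6.5→7.5]: (6.15+5.06)/2 × 1 = 5.605
  Sum = 87.7525 mcg/mL·h
k_e = ln2 / t½ = 0.693147 / 3.55 = 0.1953 h^-1
Extrapolated tail: C_last / k_e = 5.06 / 0.1953 = 25.909
AUC_0→∞ = 87.7525 + 25.909 = 113.6615 mcg/mL·h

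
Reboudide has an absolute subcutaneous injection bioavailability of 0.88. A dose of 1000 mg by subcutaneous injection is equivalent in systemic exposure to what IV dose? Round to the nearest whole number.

D_iv = 880 mg

Systemic exposure from an extravascular dose = F × D_ev, so the equivalent IV dose is F × D_ev.
D_iv = F × D_ev = 0.88 × 1000 = 880 mg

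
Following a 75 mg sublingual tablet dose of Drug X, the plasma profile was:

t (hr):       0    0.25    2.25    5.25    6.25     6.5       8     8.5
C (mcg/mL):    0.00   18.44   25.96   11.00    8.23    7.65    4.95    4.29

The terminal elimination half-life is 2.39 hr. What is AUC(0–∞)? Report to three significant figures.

AUC = 140 mcg/mL·hr

Trapezoidal AUC_0→8.5:
  [0→0.25]: (0.00+18.44)/2 × 0.25 = 2.305
  [0.25→2.25]: (18.44+25.96)/2 × 2 = 44.4
  [2.25→5.25]: (25.96+11.00)/2 × 3 = 55.44
  [5.25→6.25]: (11.00+8.23)/2 × 1 = 9.615
  [6.25→6.5]: (8.23+7.65)/2 × 0.25 = 1.985
  [6.5→8]: (7.65+4.95)/2 × 1.5 = 9.45
  [8→8.5]: (4.95+4.29)/2 × 0.5 = 2.31
  Sum = 125.505 mcg/mL·hr
k_e = ln2 / t½ = 0.693147 / 2.39 = 0.2900 hr^-1
Extrapolated tail: C_last / k_e = 4.29 / 0.29 = 14.793
AUC_0→∞ = 125.505 + 14.793 = 140.298 mcg/mL·hr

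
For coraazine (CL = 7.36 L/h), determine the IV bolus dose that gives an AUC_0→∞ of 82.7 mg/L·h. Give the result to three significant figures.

Dose = 609 mg

Dose_iv = CL × AUC_0→∞
     = 7.36 × 82.7 = 608.672 mg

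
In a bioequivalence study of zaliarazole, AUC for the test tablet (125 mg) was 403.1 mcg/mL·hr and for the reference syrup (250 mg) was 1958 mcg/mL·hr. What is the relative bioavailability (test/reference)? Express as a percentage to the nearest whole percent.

F_rel = 41%

F_rel = (AUC_test/D_test) / (AUC_ref/D_ref)
      = (403.1/125) / (1958/250)
      = 3.2248 / 7.832 = 0.4117 = 41.17%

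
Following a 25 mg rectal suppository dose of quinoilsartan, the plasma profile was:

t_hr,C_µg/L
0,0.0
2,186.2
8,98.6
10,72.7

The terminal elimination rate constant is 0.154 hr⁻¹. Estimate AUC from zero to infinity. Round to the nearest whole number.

AUC = 1684 µg/L·hr

Trapezoidal AUC_0→10:
  [0→2]: (0.0+186.2)/2 × 2 = 186.2
  [2→8]: (186.2+98.6)/2 × 6 = 854.4
  [8→10]: (98.6+72.7)/2 × 2 = 171.3
  Sum = 1211.9 µg/L·hr
Extrapolated tail: C_last / k_e = 72.7 / 0.154 = 472.078
AUC_0→∞ = 1211.9 + 472.078 = 1683.978 µg/L·hr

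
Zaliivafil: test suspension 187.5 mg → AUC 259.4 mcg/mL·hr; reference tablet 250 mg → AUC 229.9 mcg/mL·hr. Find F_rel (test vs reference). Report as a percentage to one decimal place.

F_rel = (AUC_test/D_test) / (AUC_ref/D_ref)
      = (259.4/187.5) / (229.9/250)
      = 1.38347 / 0.9196 = 1.5044 = 150.44%

F_rel = 150.4%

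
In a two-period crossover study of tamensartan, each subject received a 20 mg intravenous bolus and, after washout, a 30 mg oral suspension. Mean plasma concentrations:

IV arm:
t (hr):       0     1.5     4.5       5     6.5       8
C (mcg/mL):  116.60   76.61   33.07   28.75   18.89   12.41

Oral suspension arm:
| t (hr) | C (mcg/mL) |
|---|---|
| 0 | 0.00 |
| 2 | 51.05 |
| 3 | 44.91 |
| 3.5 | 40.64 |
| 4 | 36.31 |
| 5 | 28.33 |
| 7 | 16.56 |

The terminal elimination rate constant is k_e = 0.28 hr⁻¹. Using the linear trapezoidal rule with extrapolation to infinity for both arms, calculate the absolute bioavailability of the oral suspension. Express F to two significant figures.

F = 0.43

Trapezoidal AUC_0→8 (IV):
  [0→1.5]: (116.60+76.61)/2 × 1.5 = 144.9075
  [1.5→4.5]: (76.61+33.07)/2 × 3 = 164.52
  [4.5→5]: (33.07+28.75)/2 × 0.5 = 15.455
  [5→6.5]: (28.75+18.89)/2 × 1.5 = 35.73
  [6.5→8]: (18.89+12.41)/2 × 1.5 = 23.475
  Sum = 384.0875 mcg/mL·hr
IV tail: 12.41/0.28 = 44.321; AUC_iv,0→∞ = 384.0875 + 44.321 = 428.4085 mcg/mL·hr
Trapezoidal AUC_0→7 (oral suspension):
  [0→2]: (0.00+51.05)/2 × 2 = 51.05
  [2→3]: (51.05+44.91)/2 × 1 = 47.98
  [3→3.5]: (44.91+40.64)/2 × 0.5 = 21.3875
  [3.5→4]: (40.64+36.31)/2 × 0.5 = 19.2375
  [4→5]: (36.31+28.33)/2 × 1 = 32.32
  [5→7]: (28.33+16.56)/2 × 2 = 44.89
  Sum = 216.865 mcg/mL·hr
oral suspension tail: 16.56/0.28 = 59.143; AUC_ev,0→∞ = 216.865 + 59.143 = 276.008 mcg/mL·hr
F = (AUC_ev/D_ev)/(AUC_iv/D_iv) = (276.008/30)/(428.4085/20) = 9.20027/21.420425 = 0.4295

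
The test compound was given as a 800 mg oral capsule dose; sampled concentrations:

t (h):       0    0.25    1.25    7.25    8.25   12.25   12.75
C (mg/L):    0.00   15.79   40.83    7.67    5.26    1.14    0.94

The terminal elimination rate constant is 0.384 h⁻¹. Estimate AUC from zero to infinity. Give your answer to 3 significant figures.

AUC = 198 mg/L·h

Trapezoidal AUC_0→12.75:
  [0→0.25]: (0.00+15.79)/2 × 0.25 = 1.97375
  [0.25→1.25]: (15.79+40.83)/2 × 1 = 28.31
  [1.25→7.25]: (40.83+7.67)/2 × 6 = 145.5
  [7.25→8.25]: (7.67+5.26)/2 × 1 = 6.465
  [8.25→12.25]: (5.26+1.14)/2 × 4 = 12.8
  [12.25→12.75]: (1.14+0.94)/2 × 0.5 = 0.52
  Sum = 195.56875 mg/L·h
Extrapolated tail: C_last / k_e = 0.94 / 0.384 = 2.448
AUC_0→∞ = 195.56875 + 2.448 = 198.01675 mg/L·h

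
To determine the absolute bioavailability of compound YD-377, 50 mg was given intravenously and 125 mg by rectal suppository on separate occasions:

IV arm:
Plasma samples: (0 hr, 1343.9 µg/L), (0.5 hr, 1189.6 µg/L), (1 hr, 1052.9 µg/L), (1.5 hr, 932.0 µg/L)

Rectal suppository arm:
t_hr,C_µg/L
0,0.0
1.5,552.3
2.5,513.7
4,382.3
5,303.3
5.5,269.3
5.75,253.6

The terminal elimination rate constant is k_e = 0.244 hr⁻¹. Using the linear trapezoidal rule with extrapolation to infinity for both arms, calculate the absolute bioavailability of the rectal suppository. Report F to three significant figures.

F = 0.233

Trapezoidal AUC_0→1.5 (IV):
  [0→0.5]: (1343.9+1189.6)/2 × 0.5 = 633.375
  [0.5→1]: (1189.6+1052.9)/2 × 0.5 = 560.625
  [1→1.5]: (1052.9+932.0)/2 × 0.5 = 496.225
  Sum = 1690.225 µg/L·hr
IV tail: 932.0/0.244 = 3819.672; AUC_iv,0→∞ = 1690.225 + 3819.672 = 5509.897 µg/L·hr
Trapezoidal AUC_0→5.75 (rectal suppository):
  [0→1.5]: (0.0+552.3)/2 × 1.5 = 414.225
  [1.5→2.5]: (552.3+513.7)/2 × 1 = 533.0
  [2.5→4]: (513.7+382.3)/2 × 1.5 = 672.0
  [4→5]: (382.3+303.3)/2 × 1 = 342.8
  [5→5.5]: (303.3+269.3)/2 × 0.5 = 143.15
  [5.5→5.75]: (269.3+253.6)/2 × 0.25 = 65.3625
  Sum = 2170.5375 µg/L·hr
rectal suppository tail: 253.6/0.244 = 1039.344; AUC_ev,0→∞ = 2170.5375 + 1039.344 = 3209.8815 µg/L·hr
F = (AUC_ev/D_ev)/(AUC_iv/D_iv) = (3209.8815/125)/(5509.897/50) = 25.679052/110.19794 = 0.2330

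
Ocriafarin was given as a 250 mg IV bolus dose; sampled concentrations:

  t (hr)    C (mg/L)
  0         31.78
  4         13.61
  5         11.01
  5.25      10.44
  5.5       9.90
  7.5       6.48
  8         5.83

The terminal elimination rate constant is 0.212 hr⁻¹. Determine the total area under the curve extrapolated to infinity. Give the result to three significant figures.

AUC = 155 mg/L·hr

Trapezoidal AUC_0→8:
  [0→4]: (31.78+13.61)/2 × 4 = 90.78
  [4→5]: (13.61+11.01)/2 × 1 = 12.31
  [5→5.25]: (11.01+10.44)/2 × 0.25 = 2.68125
  [5.25→5.5]: (10.44+9.90)/2 × 0.25 = 2.5425
  [5.5→7.5]: (9.90+6.48)/2 × 2 = 16.38
  [7.5→8]: (6.48+5.83)/2 × 0.5 = 3.0775
  Sum = 127.77125 mg/L·hr
Extrapolated tail: C_last / k_e = 5.83 / 0.212 = 27.500
AUC_0→∞ = 127.77125 + 27.500 = 155.27125 mg/L·hr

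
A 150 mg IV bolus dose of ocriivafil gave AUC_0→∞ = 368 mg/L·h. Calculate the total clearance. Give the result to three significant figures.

CL = Dose_iv / AUC_0→∞
   = 150 / 368 = 0.407609 L/h

CL = 0.408 L/h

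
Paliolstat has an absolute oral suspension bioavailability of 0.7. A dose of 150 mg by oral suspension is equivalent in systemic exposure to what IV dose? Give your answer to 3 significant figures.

Systemic exposure from an extravascular dose = F × D_ev, so the equivalent IV dose is F × D_ev.
D_iv = F × D_ev = 0.7 × 150 = 105 mg

D_iv = 105 mg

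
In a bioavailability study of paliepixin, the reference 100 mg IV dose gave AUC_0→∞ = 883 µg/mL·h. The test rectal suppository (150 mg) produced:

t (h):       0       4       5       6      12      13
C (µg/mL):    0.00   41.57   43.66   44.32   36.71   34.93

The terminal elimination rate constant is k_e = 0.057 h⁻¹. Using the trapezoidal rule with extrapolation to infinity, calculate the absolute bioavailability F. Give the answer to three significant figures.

Trapezoidal AUC_0→13 (rectal suppository):
  [0→4]: (0.00+41.57)/2 × 4 = 83.14
  [4→5]: (41.57+43.66)/2 × 1 = 42.615
  [5→6]: (43.66+44.32)/2 × 1 = 43.99
  [6→12]: (44.32+36.71)/2 × 6 = 243.09
  [12→13]: (36.71+34.93)/2 × 1 = 35.82
  Sum = 448.655 µg/mL·h
Tail: C_last/k_e = 34.93/0.057 = 612.807
AUC_0→∞ (rectal suppository) = 448.655 + 612.807 = 1061.462 µg/mL·h
F = (AUC_ev/D_ev)/(AUC_iv/D_iv) = (1061.462/150)/(883/100) = 7.07641/8.83 = 0.8014

F = 0.801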